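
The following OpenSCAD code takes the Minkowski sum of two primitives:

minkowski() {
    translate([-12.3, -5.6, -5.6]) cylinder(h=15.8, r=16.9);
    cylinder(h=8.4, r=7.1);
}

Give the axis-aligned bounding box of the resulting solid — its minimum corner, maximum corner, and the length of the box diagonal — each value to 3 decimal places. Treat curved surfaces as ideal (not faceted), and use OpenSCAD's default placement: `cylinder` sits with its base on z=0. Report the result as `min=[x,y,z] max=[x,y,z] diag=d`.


A = translate([-12.3, -5.6, -5.6]) cylinder(h=15.8, r=16.9) → bbox [-29.2,-22.5,-5.6] .. [4.6,11.3,10.2]
B = cylinder(h=8.4, r=7.1) → bbox [-7.1,-7.1,0] .. [7.1,7.1,8.4]
lo = A.lo+B.lo = [-29.2-7.1, -22.5-7.1, -5.6+0] = [-36.300,-29.600,-5.600]
hi = A.hi+B.hi = [4.6+7.1, 11.3+7.1, 10.2+8.4] = [11.700,18.400,18.600]
diag = √(48²+48²+24.2²) = √5193.64 = 72.067

min=[-36.300,-29.600,-5.600] max=[11.700,18.400,18.600] diag=72.067


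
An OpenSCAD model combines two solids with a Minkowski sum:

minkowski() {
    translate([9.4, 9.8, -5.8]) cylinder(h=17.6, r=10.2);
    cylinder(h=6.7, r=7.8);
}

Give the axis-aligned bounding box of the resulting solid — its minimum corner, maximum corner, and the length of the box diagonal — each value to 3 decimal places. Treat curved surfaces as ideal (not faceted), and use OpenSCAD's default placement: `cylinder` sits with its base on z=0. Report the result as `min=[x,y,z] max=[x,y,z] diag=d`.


min=[-8.600,-8.200,-5.800] max=[27.400,27.800,18.500] diag=56.414

A = translate([9.4, 9.8, -5.8]) cylinder(h=17.6, r=10.2) → bbox [-0.8,-0.4,-5.8] .. [19.6,20,11.8]
B = cylinder(h=6.7, r=7.8) → bbox [-7.8,-7.8,0] .. [7.8,7.8,6.7]
lo = A.lo+B.lo = [-0.8-7.8, -0.4-7.8, -5.8+0] = [-8.600,-8.200,-5.800]
hi = A.hi+B.hi = [19.6+7.8, 20+7.8, 11.8+6.7] = [27.400,27.800,18.500]
diag = √(36²+36²+24.3²) = √3182.49 = 56.414


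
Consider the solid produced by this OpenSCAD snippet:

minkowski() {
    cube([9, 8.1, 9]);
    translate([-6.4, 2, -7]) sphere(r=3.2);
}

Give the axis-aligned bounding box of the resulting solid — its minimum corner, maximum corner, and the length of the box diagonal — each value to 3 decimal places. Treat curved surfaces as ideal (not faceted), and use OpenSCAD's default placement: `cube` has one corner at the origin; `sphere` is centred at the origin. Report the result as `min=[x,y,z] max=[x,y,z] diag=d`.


A = translate([-6.4, 2, -7]) sphere(r=3.2) → bbox [-9.6,-1.2,-10.2] .. [-3.2,5.2,-3.8]
B = cube([9, 8.1, 9]) → bbox [0,0,0] .. [9,8.1,9]
lo = A.lo+B.lo = [-9.6+0, -1.2+0, -10.2+0] = [-9.600,-1.200,-10.200]
hi = A.hi+B.hi = [-3.2+9, 5.2+8.1, -3.8+9] = [5.800,13.300,5.200]
diag = √(15.4²+14.5²+15.4²) = √684.57 = 26.164

min=[-9.600,-1.200,-10.200] max=[5.800,13.300,5.200] diag=26.164


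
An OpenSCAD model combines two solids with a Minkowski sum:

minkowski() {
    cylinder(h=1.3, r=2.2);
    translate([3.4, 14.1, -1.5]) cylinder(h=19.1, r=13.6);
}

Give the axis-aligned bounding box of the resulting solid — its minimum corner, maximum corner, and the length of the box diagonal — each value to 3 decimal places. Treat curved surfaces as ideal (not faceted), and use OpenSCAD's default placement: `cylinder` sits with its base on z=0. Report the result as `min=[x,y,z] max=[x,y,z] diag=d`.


min=[-12.400,-1.700,-1.500] max=[19.200,29.900,18.900] diag=49.125

A = translate([3.4, 14.1, -1.5]) cylinder(h=19.1, r=13.6) → bbox [-10.2,0.5,-1.5] .. [17,27.7,17.6]
B = cylinder(h=1.3, r=2.2) → bbox [-2.2,-2.2,0] .. [2.2,2.2,1.3]
lo = A.lo+B.lo = [-10.2-2.2, 0.5-2.2, -1.5+0] = [-12.400,-1.700,-1.500]
hi = A.hi+B.hi = [17+2.2, 27.7+2.2, 17.6+1.3] = [19.200,29.900,18.900]
diag = √(31.6²+31.6²+20.4²) = √2413.28 = 49.125


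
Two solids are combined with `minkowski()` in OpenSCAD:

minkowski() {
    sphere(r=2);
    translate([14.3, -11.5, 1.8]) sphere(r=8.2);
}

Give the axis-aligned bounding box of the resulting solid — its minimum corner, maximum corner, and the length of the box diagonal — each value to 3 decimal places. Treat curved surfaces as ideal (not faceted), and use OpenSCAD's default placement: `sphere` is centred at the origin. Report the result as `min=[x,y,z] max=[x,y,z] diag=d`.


A = translate([14.3, -11.5, 1.8]) sphere(r=8.2) → bbox [6.1,-19.7,-6.4] .. [22.5,-3.3,10]
B = sphere(r=2) → bbox [-2,-2,-2] .. [2,2,2]
lo = A.lo+B.lo = [6.1-2, -19.7-2, -6.4-2] = [4.100,-21.700,-8.400]
hi = A.hi+B.hi = [22.5+2, -3.3+2, 10+2] = [24.500,-1.300,12.000]
diag = √(20.4²+20.4²+20.4²) = √1248.48 = 35.334

min=[4.100,-21.700,-8.400] max=[24.500,-1.300,12.000] diag=35.334


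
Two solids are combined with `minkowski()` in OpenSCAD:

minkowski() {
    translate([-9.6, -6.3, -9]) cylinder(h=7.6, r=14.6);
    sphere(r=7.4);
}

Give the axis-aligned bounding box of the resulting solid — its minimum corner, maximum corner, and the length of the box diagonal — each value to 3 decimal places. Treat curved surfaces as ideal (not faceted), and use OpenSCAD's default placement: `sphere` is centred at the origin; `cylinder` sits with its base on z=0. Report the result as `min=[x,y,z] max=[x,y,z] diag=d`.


min=[-31.600,-28.300,-16.400] max=[12.400,15.700,6.000] diag=66.134

A = translate([-9.6, -6.3, -9]) cylinder(h=7.6, r=14.6) → bbox [-24.2,-20.9,-9] .. [5,8.3,-1.4]
B = sphere(r=7.4) → bbox [-7.4,-7.4,-7.4] .. [7.4,7.4,7.4]
lo = A.lo+B.lo = [-24.2-7.4, -20.9-7.4, -9-7.4] = [-31.600,-28.300,-16.400]
hi = A.hi+B.hi = [5+7.4, 8.3+7.4, -1.4+7.4] = [12.400,15.700,6.000]
diag = √(44²+44²+22.4²) = √4373.76 = 66.134


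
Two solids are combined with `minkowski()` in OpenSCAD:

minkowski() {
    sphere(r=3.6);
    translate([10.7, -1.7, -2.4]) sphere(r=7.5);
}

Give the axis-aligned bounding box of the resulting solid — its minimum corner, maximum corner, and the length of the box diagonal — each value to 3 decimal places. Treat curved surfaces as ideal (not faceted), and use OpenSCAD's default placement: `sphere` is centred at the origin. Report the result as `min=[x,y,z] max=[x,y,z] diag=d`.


A = translate([10.7, -1.7, -2.4]) sphere(r=7.5) → bbox [3.2,-9.2,-9.9] .. [18.2,5.8,5.1]
B = sphere(r=3.6) → bbox [-3.6,-3.6,-3.6] .. [3.6,3.6,3.6]
lo = A.lo+B.lo = [3.2-3.6, -9.2-3.6, -9.9-3.6] = [-0.400,-12.800,-13.500]
hi = A.hi+B.hi = [18.2+3.6, 5.8+3.6, 5.1+3.6] = [21.800,9.400,8.700]
diag = √(22.2²+22.2²+22.2²) = √1478.52 = 38.452

min=[-0.400,-12.800,-13.500] max=[21.800,9.400,8.700] diag=38.452


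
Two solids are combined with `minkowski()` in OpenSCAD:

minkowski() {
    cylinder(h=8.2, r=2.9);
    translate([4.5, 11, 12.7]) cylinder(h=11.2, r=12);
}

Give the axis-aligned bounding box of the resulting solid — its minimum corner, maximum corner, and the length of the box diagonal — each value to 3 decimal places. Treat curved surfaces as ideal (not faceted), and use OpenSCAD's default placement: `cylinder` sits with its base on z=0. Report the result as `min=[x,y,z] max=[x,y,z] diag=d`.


A = translate([4.5, 11, 12.7]) cylinder(h=11.2, r=12) → bbox [-7.5,-1,12.7] .. [16.5,23,23.9]
B = cylinder(h=8.2, r=2.9) → bbox [-2.9,-2.9,0] .. [2.9,2.9,8.2]
lo = A.lo+B.lo = [-7.5-2.9, -1-2.9, 12.7+0] = [-10.400,-3.900,12.700]
hi = A.hi+B.hi = [16.5+2.9, 23+2.9, 23.9+8.2] = [19.400,25.900,32.100]
diag = √(29.8²+29.8²+19.4²) = √2152.44 = 46.394

min=[-10.400,-3.900,12.700] max=[19.400,25.900,32.100] diag=46.394


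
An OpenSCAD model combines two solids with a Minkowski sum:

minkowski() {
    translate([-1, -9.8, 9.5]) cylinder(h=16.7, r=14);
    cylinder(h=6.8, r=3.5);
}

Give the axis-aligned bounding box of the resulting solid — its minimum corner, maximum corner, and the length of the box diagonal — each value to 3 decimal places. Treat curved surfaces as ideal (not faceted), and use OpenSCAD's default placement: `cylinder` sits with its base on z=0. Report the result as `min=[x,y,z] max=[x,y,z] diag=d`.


min=[-18.500,-27.300,9.500] max=[16.500,7.700,33.000] diag=54.793

A = translate([-1, -9.8, 9.5]) cylinder(h=16.7, r=14) → bbox [-15,-23.8,9.5] .. [13,4.2,26.2]
B = cylinder(h=6.8, r=3.5) → bbox [-3.5,-3.5,0] .. [3.5,3.5,6.8]
lo = A.lo+B.lo = [-15-3.5, -23.8-3.5, 9.5+0] = [-18.500,-27.300,9.500]
hi = A.hi+B.hi = [13+3.5, 4.2+3.5, 26.2+6.8] = [16.500,7.700,33.000]
diag = √(35²+35²+23.5²) = √3002.25 = 54.793


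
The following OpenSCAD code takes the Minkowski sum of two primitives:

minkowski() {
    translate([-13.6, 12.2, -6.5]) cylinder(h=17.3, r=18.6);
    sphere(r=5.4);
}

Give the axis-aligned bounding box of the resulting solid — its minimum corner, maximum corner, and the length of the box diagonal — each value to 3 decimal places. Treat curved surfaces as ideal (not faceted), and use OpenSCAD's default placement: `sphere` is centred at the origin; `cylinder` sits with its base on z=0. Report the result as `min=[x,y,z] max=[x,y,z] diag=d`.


min=[-37.600,-11.800,-11.900] max=[10.400,36.200,16.200] diag=73.468

A = translate([-13.6, 12.2, -6.5]) cylinder(h=17.3, r=18.6) → bbox [-32.2,-6.4,-6.5] .. [5,30.8,10.8]
B = sphere(r=5.4) → bbox [-5.4,-5.4,-5.4] .. [5.4,5.4,5.4]
lo = A.lo+B.lo = [-32.2-5.4, -6.4-5.4, -6.5-5.4] = [-37.600,-11.800,-11.900]
hi = A.hi+B.hi = [5+5.4, 30.8+5.4, 10.8+5.4] = [10.400,36.200,16.200]
diag = √(48²+48²+28.1²) = √5397.61 = 73.468


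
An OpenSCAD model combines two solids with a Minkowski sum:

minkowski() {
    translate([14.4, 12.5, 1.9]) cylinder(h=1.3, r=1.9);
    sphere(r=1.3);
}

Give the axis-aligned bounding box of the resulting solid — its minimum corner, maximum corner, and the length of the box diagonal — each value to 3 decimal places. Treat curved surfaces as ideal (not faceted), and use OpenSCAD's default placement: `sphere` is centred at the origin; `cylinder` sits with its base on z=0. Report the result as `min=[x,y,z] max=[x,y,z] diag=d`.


A = translate([14.4, 12.5, 1.9]) cylinder(h=1.3, r=1.9) → bbox [12.5,10.6,1.9] .. [16.3,14.4,3.2]
B = sphere(r=1.3) → bbox [-1.3,-1.3,-1.3] .. [1.3,1.3,1.3]
lo = A.lo+B.lo = [12.5-1.3, 10.6-1.3, 1.9-1.3] = [11.200,9.300,0.600]
hi = A.hi+B.hi = [16.3+1.3, 14.4+1.3, 3.2+1.3] = [17.600,15.700,4.500]
diag = √(6.4²+6.4²+3.9²) = √97.13 = 9.855

min=[11.200,9.300,0.600] max=[17.600,15.700,4.500] diag=9.855


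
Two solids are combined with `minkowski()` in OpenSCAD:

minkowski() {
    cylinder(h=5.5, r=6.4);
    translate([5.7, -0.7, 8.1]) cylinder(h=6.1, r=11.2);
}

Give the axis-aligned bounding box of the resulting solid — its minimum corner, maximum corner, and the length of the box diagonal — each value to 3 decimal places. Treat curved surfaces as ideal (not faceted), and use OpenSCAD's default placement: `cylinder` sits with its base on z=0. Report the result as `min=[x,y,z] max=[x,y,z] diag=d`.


min=[-11.900,-18.300,8.100] max=[23.300,16.900,19.700] diag=51.114

A = translate([5.7, -0.7, 8.1]) cylinder(h=6.1, r=11.2) → bbox [-5.5,-11.9,8.1] .. [16.9,10.5,14.2]
B = cylinder(h=5.5, r=6.4) → bbox [-6.4,-6.4,0] .. [6.4,6.4,5.5]
lo = A.lo+B.lo = [-5.5-6.4, -11.9-6.4, 8.1+0] = [-11.900,-18.300,8.100]
hi = A.hi+B.hi = [16.9+6.4, 10.5+6.4, 14.2+5.5] = [23.300,16.900,19.700]
diag = √(35.2²+35.2²+11.6²) = √2612.64 = 51.114


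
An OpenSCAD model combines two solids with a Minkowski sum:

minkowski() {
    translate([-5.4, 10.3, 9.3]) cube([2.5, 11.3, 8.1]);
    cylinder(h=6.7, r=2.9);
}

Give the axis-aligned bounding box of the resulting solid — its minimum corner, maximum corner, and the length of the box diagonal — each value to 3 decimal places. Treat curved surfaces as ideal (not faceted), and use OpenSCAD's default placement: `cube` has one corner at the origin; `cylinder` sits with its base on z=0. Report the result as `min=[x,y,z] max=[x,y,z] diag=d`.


min=[-8.300,7.400,9.300] max=[0.000,24.500,24.100] diag=24.090

A = translate([-5.4, 10.3, 9.3]) cube([2.5, 11.3, 8.1]) → bbox [-5.4,10.3,9.3] .. [-2.9,21.6,17.4]
B = cylinder(h=6.7, r=2.9) → bbox [-2.9,-2.9,0] .. [2.9,2.9,6.7]
lo = A.lo+B.lo = [-5.4-2.9, 10.3-2.9, 9.3+0] = [-8.300,7.400,9.300]
hi = A.hi+B.hi = [-2.9+2.9, 21.6+2.9, 17.4+6.7] = [0.000,24.500,24.100]
diag = √(8.3²+17.1²+14.8²) = √580.34 = 24.090


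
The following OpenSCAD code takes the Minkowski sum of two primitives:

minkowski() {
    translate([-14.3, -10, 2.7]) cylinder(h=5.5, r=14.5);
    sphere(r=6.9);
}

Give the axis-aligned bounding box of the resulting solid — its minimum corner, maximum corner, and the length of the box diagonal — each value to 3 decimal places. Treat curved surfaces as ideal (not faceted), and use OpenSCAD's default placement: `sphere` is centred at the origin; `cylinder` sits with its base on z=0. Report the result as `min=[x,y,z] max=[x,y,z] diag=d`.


min=[-35.700,-31.400,-4.200] max=[7.100,11.400,15.100] diag=63.531

A = translate([-14.3, -10, 2.7]) cylinder(h=5.5, r=14.5) → bbox [-28.8,-24.5,2.7] .. [0.2,4.5,8.2]
B = sphere(r=6.9) → bbox [-6.9,-6.9,-6.9] .. [6.9,6.9,6.9]
lo = A.lo+B.lo = [-28.8-6.9, -24.5-6.9, 2.7-6.9] = [-35.700,-31.400,-4.200]
hi = A.hi+B.hi = [0.2+6.9, 4.5+6.9, 8.2+6.9] = [7.100,11.400,15.100]
diag = √(42.8²+42.8²+19.3²) = √4036.17 = 63.531


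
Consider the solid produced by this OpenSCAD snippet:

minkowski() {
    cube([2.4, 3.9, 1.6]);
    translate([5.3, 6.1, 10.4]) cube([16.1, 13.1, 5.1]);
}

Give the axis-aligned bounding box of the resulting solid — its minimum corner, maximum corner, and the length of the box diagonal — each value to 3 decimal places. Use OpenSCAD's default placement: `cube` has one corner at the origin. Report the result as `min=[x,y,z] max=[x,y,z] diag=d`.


min=[5.300,6.100,10.400] max=[23.800,23.100,17.100] diag=26.003

A = translate([5.3, 6.1, 10.4]) cube([16.1, 13.1, 5.1]) → bbox [5.3,6.1,10.4] .. [21.4,19.2,15.5]
B = cube([2.4, 3.9, 1.6]) → bbox [0,0,0] .. [2.4,3.9,1.6]
lo = A.lo+B.lo = [5.3+0, 6.1+0, 10.4+0] = [5.300,6.100,10.400]
hi = A.hi+B.hi = [21.4+2.4, 19.2+3.9, 15.5+1.6] = [23.800,23.100,17.100]
diag = √(18.5²+17²+6.7²) = √676.14 = 26.003


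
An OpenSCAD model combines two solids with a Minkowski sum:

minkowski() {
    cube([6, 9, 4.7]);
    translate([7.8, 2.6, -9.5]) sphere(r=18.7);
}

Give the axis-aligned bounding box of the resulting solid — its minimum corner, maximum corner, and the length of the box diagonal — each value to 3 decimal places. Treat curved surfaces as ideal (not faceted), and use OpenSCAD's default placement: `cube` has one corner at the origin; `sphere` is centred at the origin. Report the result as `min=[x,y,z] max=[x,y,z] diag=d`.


A = translate([7.8, 2.6, -9.5]) sphere(r=18.7) → bbox [-10.9,-16.1,-28.2] .. [26.5,21.3,9.2]
B = cube([6, 9, 4.7]) → bbox [0,0,0] .. [6,9,4.7]
lo = A.lo+B.lo = [-10.9+0, -16.1+0, -28.2+0] = [-10.900,-16.100,-28.200]
hi = A.hi+B.hi = [26.5+6, 21.3+9, 9.2+4.7] = [32.500,30.300,13.900]
diag = √(43.4²+46.4²+42.1²) = √5808.93 = 76.216

min=[-10.900,-16.100,-28.200] max=[32.500,30.300,13.900] diag=76.216


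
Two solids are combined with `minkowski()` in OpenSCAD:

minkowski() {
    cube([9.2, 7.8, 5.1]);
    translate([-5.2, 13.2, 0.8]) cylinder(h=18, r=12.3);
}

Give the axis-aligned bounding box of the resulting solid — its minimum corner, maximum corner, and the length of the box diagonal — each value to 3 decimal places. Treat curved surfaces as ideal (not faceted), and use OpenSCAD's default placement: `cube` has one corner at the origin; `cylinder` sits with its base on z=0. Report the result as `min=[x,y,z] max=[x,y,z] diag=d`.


A = translate([-5.2, 13.2, 0.8]) cylinder(h=18, r=12.3) → bbox [-17.5,0.9,0.8] .. [7.1,25.5,18.8]
B = cube([9.2, 7.8, 5.1]) → bbox [0,0,0] .. [9.2,7.8,5.1]
lo = A.lo+B.lo = [-17.5+0, 0.9+0, 0.8+0] = [-17.500,0.900,0.800]
hi = A.hi+B.hi = [7.1+9.2, 25.5+7.8, 18.8+5.1] = [16.300,33.300,23.900]
diag = √(33.8²+32.4²+23.1²) = √2725.81 = 52.209

min=[-17.500,0.900,0.800] max=[16.300,33.300,23.900] diag=52.209


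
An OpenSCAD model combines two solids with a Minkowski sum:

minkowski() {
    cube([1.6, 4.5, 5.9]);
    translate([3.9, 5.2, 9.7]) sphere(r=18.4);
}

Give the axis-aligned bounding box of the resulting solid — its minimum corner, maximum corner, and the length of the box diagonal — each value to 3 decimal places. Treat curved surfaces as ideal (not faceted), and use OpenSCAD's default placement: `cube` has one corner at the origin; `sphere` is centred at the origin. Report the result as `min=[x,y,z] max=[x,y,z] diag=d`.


A = translate([3.9, 5.2, 9.7]) sphere(r=18.4) → bbox [-14.5,-13.2,-8.7] .. [22.3,23.6,28.1]
B = cube([1.6, 4.5, 5.9]) → bbox [0,0,0] .. [1.6,4.5,5.9]
lo = A.lo+B.lo = [-14.5+0, -13.2+0, -8.7+0] = [-14.500,-13.200,-8.700]
hi = A.hi+B.hi = [22.3+1.6, 23.6+4.5, 28.1+5.9] = [23.900,28.100,34.000]
diag = √(38.4²+41.3²+42.7²) = √5003.54 = 70.736

min=[-14.500,-13.200,-8.700] max=[23.900,28.100,34.000] diag=70.736


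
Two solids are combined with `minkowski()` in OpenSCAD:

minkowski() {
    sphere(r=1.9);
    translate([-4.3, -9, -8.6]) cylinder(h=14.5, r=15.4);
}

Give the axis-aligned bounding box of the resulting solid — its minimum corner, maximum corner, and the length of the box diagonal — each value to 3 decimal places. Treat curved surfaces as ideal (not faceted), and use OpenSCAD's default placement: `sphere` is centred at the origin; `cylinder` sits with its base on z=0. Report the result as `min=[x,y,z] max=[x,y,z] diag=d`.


min=[-21.600,-26.300,-10.500] max=[13.000,8.300,7.800] diag=52.242

A = translate([-4.3, -9, -8.6]) cylinder(h=14.5, r=15.4) → bbox [-19.7,-24.4,-8.6] .. [11.1,6.4,5.9]
B = sphere(r=1.9) → bbox [-1.9,-1.9,-1.9] .. [1.9,1.9,1.9]
lo = A.lo+B.lo = [-19.7-1.9, -24.4-1.9, -8.6-1.9] = [-21.600,-26.300,-10.500]
hi = A.hi+B.hi = [11.1+1.9, 6.4+1.9, 5.9+1.9] = [13.000,8.300,7.800]
diag = √(34.6²+34.6²+18.3²) = √2729.21 = 52.242


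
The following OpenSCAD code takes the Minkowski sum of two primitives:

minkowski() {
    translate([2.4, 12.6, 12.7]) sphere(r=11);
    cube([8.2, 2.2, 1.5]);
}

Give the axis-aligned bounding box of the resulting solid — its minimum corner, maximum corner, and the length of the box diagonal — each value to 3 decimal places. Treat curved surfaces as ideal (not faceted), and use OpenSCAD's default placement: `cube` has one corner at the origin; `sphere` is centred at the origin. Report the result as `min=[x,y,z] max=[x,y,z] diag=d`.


A = translate([2.4, 12.6, 12.7]) sphere(r=11) → bbox [-8.6,1.6,1.7] .. [13.4,23.6,23.7]
B = cube([8.2, 2.2, 1.5]) → bbox [0,0,0] .. [8.2,2.2,1.5]
lo = A.lo+B.lo = [-8.6+0, 1.6+0, 1.7+0] = [-8.600,1.600,1.700]
hi = A.hi+B.hi = [13.4+8.2, 23.6+2.2, 23.7+1.5] = [21.600,25.800,25.200]
diag = √(30.2²+24.2²+23.5²) = √2049.93 = 45.276

min=[-8.600,1.600,1.700] max=[21.600,25.800,25.200] diag=45.276


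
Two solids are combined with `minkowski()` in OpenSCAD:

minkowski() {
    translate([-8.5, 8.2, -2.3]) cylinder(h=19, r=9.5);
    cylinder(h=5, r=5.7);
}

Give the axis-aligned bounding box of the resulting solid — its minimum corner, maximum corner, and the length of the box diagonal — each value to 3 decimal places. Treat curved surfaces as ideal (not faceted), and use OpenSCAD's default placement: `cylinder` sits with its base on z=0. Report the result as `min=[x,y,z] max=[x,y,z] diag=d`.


min=[-23.700,-7.000,-2.300] max=[6.700,23.400,21.700] diag=49.237

A = translate([-8.5, 8.2, -2.3]) cylinder(h=19, r=9.5) → bbox [-18,-1.3,-2.3] .. [1,17.7,16.7]
B = cylinder(h=5, r=5.7) → bbox [-5.7,-5.7,0] .. [5.7,5.7,5]
lo = A.lo+B.lo = [-18-5.7, -1.3-5.7, -2.3+0] = [-23.700,-7.000,-2.300]
hi = A.hi+B.hi = [1+5.7, 17.7+5.7, 16.7+5] = [6.700,23.400,21.700]
diag = √(30.4²+30.4²+24²) = √2424.32 = 49.237


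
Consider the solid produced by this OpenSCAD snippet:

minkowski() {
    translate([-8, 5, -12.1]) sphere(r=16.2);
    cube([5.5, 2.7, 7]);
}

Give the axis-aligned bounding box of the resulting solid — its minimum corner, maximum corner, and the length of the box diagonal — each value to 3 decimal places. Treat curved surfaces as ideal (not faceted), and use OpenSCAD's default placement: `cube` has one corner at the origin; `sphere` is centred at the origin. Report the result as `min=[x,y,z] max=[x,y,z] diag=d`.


min=[-24.200,-11.200,-28.300] max=[13.700,23.900,11.100] diag=64.968

A = translate([-8, 5, -12.1]) sphere(r=16.2) → bbox [-24.2,-11.2,-28.3] .. [8.2,21.2,4.1]
B = cube([5.5, 2.7, 7]) → bbox [0,0,0] .. [5.5,2.7,7]
lo = A.lo+B.lo = [-24.2+0, -11.2+0, -28.3+0] = [-24.200,-11.200,-28.300]
hi = A.hi+B.hi = [8.2+5.5, 21.2+2.7, 4.1+7] = [13.700,23.900,11.100]
diag = √(37.9²+35.1²+39.4²) = √4220.78 = 64.968


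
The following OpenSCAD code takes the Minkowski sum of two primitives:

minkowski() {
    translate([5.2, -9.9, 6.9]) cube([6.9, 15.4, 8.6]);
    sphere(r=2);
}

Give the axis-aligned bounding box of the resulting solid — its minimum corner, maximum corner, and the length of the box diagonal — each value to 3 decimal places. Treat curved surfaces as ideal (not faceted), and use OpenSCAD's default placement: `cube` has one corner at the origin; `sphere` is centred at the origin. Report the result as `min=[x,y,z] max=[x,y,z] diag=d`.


A = translate([5.2, -9.9, 6.9]) cube([6.9, 15.4, 8.6]) → bbox [5.2,-9.9,6.9] .. [12.1,5.5,15.5]
B = sphere(r=2) → bbox [-2,-2,-2] .. [2,2,2]
lo = A.lo+B.lo = [5.2-2, -9.9-2, 6.9-2] = [3.200,-11.900,4.900]
hi = A.hi+B.hi = [12.1+2, 5.5+2, 15.5+2] = [14.100,7.500,17.500]
diag = √(10.9²+19.4²+12.6²) = √653.93 = 25.572

min=[3.200,-11.900,4.900] max=[14.100,7.500,17.500] diag=25.572


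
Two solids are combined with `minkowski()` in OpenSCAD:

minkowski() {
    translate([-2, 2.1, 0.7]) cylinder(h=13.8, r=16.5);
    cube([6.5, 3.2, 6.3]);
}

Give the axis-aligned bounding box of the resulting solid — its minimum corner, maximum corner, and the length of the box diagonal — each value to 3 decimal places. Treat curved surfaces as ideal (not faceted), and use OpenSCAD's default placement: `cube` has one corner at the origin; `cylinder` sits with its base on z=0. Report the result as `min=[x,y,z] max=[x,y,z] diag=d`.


min=[-18.500,-14.400,0.700] max=[21.000,21.800,20.800] diag=57.225

A = translate([-2, 2.1, 0.7]) cylinder(h=13.8, r=16.5) → bbox [-18.5,-14.4,0.7] .. [14.5,18.6,14.5]
B = cube([6.5, 3.2, 6.3]) → bbox [0,0,0] .. [6.5,3.2,6.3]
lo = A.lo+B.lo = [-18.5+0, -14.4+0, 0.7+0] = [-18.500,-14.400,0.700]
hi = A.hi+B.hi = [14.5+6.5, 18.6+3.2, 14.5+6.3] = [21.000,21.800,20.800]
diag = √(39.5²+36.2²+20.1²) = √3274.7 = 57.225


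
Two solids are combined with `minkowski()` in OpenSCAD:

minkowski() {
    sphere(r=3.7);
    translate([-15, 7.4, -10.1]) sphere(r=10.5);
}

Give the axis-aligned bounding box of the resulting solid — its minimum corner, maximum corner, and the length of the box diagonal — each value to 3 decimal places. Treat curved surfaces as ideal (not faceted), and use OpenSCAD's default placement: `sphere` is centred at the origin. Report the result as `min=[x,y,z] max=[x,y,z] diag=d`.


min=[-29.200,-6.800,-24.300] max=[-0.800,21.600,4.100] diag=49.190

A = translate([-15, 7.4, -10.1]) sphere(r=10.5) → bbox [-25.5,-3.1,-20.6] .. [-4.5,17.9,0.4]
B = sphere(r=3.7) → bbox [-3.7,-3.7,-3.7] .. [3.7,3.7,3.7]
lo = A.lo+B.lo = [-25.5-3.7, -3.1-3.7, -20.6-3.7] = [-29.200,-6.800,-24.300]
hi = A.hi+B.hi = [-4.5+3.7, 17.9+3.7, 0.4+3.7] = [-0.800,21.600,4.100]
diag = √(28.4²+28.4²+28.4²) = √2419.68 = 49.190


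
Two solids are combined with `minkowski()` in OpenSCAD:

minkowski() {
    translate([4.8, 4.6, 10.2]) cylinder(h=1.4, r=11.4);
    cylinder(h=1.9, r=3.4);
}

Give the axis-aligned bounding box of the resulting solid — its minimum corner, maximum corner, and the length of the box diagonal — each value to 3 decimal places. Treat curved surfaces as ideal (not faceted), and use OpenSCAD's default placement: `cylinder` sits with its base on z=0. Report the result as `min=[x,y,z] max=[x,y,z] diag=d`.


A = translate([4.8, 4.6, 10.2]) cylinder(h=1.4, r=11.4) → bbox [-6.6,-6.8,10.2] .. [16.2,16,11.6]
B = cylinder(h=1.9, r=3.4) → bbox [-3.4,-3.4,0] .. [3.4,3.4,1.9]
lo = A.lo+B.lo = [-6.6-3.4, -6.8-3.4, 10.2+0] = [-10.000,-10.200,10.200]
hi = A.hi+B.hi = [16.2+3.4, 16+3.4, 11.6+1.9] = [19.600,19.400,13.500]
diag = √(29.6²+29.6²+3.3²) = √1763.21 = 41.991

min=[-10.000,-10.200,10.200] max=[19.600,19.400,13.500] diag=41.991


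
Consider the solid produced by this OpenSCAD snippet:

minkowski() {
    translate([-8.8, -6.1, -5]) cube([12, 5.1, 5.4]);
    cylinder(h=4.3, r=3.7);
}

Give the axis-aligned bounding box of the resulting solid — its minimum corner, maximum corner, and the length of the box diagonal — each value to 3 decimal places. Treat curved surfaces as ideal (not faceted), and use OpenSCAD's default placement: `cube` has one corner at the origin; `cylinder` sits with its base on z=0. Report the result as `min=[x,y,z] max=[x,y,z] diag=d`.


A = translate([-8.8, -6.1, -5]) cube([12, 5.1, 5.4]) → bbox [-8.8,-6.1,-5] .. [3.2,-1,0.4]
B = cylinder(h=4.3, r=3.7) → bbox [-3.7,-3.7,0] .. [3.7,3.7,4.3]
lo = A.lo+B.lo = [-8.8-3.7, -6.1-3.7, -5+0] = [-12.500,-9.800,-5.000]
hi = A.hi+B.hi = [3.2+3.7, -1+3.7, 0.4+4.3] = [6.900,2.700,4.700]
diag = √(19.4²+12.5²+9.7²) = √626.7 = 25.034

min=[-12.500,-9.800,-5.000] max=[6.900,2.700,4.700] diag=25.034


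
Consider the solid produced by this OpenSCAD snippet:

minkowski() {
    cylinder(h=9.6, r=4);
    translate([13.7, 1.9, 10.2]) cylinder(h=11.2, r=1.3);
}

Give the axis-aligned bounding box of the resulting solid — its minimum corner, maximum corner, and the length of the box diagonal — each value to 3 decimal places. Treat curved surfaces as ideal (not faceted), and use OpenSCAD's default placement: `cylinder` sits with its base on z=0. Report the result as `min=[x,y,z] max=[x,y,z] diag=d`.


min=[8.400,-3.400,10.200] max=[19.000,7.200,31.000] diag=25.639

A = translate([13.7, 1.9, 10.2]) cylinder(h=11.2, r=1.3) → bbox [12.4,0.6,10.2] .. [15,3.2,21.4]
B = cylinder(h=9.6, r=4) → bbox [-4,-4,0] .. [4,4,9.6]
lo = A.lo+B.lo = [12.4-4, 0.6-4, 10.2+0] = [8.400,-3.400,10.200]
hi = A.hi+B.hi = [15+4, 3.2+4, 21.4+9.6] = [19.000,7.200,31.000]
diag = √(10.6²+10.6²+20.8²) = √657.36 = 25.639


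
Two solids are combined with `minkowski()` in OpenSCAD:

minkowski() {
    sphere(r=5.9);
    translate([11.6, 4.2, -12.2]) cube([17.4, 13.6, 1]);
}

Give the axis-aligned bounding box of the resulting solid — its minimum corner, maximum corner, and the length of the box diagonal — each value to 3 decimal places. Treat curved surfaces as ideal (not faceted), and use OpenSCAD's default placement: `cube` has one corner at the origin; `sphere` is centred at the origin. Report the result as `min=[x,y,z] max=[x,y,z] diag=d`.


A = translate([11.6, 4.2, -12.2]) cube([17.4, 13.6, 1]) → bbox [11.6,4.2,-12.2] .. [29,17.8,-11.2]
B = sphere(r=5.9) → bbox [-5.9,-5.9,-5.9] .. [5.9,5.9,5.9]
lo = A.lo+B.lo = [11.6-5.9, 4.2-5.9, -12.2-5.9] = [5.700,-1.700,-18.100]
hi = A.hi+B.hi = [29+5.9, 17.8+5.9, -11.2+5.9] = [34.900,23.700,-5.300]
diag = √(29.2²+25.4²+12.8²) = √1661.64 = 40.763

min=[5.700,-1.700,-18.100] max=[34.900,23.700,-5.300] diag=40.763


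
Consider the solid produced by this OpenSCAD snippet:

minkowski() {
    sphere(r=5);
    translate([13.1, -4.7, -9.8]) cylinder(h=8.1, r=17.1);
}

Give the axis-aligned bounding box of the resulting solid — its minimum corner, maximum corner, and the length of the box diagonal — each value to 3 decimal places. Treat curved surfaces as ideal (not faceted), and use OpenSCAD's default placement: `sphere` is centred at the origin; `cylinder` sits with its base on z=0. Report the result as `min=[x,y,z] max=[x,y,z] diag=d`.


min=[-9.000,-26.800,-14.800] max=[35.200,17.400,3.300] diag=65.076

A = translate([13.1, -4.7, -9.8]) cylinder(h=8.1, r=17.1) → bbox [-4,-21.8,-9.8] .. [30.2,12.4,-1.7]
B = sphere(r=5) → bbox [-5,-5,-5] .. [5,5,5]
lo = A.lo+B.lo = [-4-5, -21.8-5, -9.8-5] = [-9.000,-26.800,-14.800]
hi = A.hi+B.hi = [30.2+5, 12.4+5, -1.7+5] = [35.200,17.400,3.300]
diag = √(44.2²+44.2²+18.1²) = √4234.89 = 65.076


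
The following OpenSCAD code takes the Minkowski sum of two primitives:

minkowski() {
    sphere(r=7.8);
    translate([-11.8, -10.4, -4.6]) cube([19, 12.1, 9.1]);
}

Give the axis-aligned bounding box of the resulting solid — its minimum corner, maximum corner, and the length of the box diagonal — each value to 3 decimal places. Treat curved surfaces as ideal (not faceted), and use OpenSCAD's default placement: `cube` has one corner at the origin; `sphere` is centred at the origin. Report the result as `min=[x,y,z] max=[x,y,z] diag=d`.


min=[-19.600,-18.200,-12.400] max=[15.000,9.500,12.300] diag=50.740

A = translate([-11.8, -10.4, -4.6]) cube([19, 12.1, 9.1]) → bbox [-11.8,-10.4,-4.6] .. [7.2,1.7,4.5]
B = sphere(r=7.8) → bbox [-7.8,-7.8,-7.8] .. [7.8,7.8,7.8]
lo = A.lo+B.lo = [-11.8-7.8, -10.4-7.8, -4.6-7.8] = [-19.600,-18.200,-12.400]
hi = A.hi+B.hi = [7.2+7.8, 1.7+7.8, 4.5+7.8] = [15.000,9.500,12.300]
diag = √(34.6²+27.7²+24.7²) = √2574.54 = 50.740


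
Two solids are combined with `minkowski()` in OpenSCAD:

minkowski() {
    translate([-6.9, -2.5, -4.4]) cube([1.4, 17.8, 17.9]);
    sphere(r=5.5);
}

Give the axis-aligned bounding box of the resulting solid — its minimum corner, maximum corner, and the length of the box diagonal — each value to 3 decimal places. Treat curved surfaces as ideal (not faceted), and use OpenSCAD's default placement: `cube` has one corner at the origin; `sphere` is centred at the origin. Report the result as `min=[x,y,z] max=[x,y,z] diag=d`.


min=[-12.400,-8.000,-9.900] max=[0.000,20.800,19.000] diag=42.643

A = translate([-6.9, -2.5, -4.4]) cube([1.4, 17.8, 17.9]) → bbox [-6.9,-2.5,-4.4] .. [-5.5,15.3,13.5]
B = sphere(r=5.5) → bbox [-5.5,-5.5,-5.5] .. [5.5,5.5,5.5]
lo = A.lo+B.lo = [-6.9-5.5, -2.5-5.5, -4.4-5.5] = [-12.400,-8.000,-9.900]
hi = A.hi+B.hi = [-5.5+5.5, 15.3+5.5, 13.5+5.5] = [0.000,20.800,19.000]
diag = √(12.4²+28.8²+28.9²) = √1818.41 = 42.643


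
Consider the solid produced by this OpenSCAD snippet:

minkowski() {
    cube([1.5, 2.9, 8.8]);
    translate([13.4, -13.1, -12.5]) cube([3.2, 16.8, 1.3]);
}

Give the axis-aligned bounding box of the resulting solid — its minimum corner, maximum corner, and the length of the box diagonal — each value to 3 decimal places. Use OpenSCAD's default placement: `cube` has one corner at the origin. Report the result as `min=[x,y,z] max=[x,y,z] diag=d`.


min=[13.400,-13.100,-12.500] max=[18.100,6.600,-2.400] diag=22.632

A = translate([13.4, -13.1, -12.5]) cube([3.2, 16.8, 1.3]) → bbox [13.4,-13.1,-12.5] .. [16.6,3.7,-11.2]
B = cube([1.5, 2.9, 8.8]) → bbox [0,0,0] .. [1.5,2.9,8.8]
lo = A.lo+B.lo = [13.4+0, -13.1+0, -12.5+0] = [13.400,-13.100,-12.500]
hi = A.hi+B.hi = [16.6+1.5, 3.7+2.9, -11.2+8.8] = [18.100,6.600,-2.400]
diag = √(4.7²+19.7²+10.1²) = √512.19 = 22.632


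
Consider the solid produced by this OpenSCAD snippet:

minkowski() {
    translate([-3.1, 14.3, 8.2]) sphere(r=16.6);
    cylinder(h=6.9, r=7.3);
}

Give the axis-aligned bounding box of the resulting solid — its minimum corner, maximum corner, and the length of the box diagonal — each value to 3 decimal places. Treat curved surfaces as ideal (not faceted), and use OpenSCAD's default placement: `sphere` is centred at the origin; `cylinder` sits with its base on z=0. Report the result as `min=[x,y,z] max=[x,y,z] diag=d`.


A = translate([-3.1, 14.3, 8.2]) sphere(r=16.6) → bbox [-19.7,-2.3,-8.4] .. [13.5,30.9,24.8]
B = cylinder(h=6.9, r=7.3) → bbox [-7.3,-7.3,0] .. [7.3,7.3,6.9]
lo = A.lo+B.lo = [-19.7-7.3, -2.3-7.3, -8.4+0] = [-27.000,-9.600,-8.400]
hi = A.hi+B.hi = [13.5+7.3, 30.9+7.3, 24.8+6.9] = [20.800,38.200,31.700]
diag = √(47.8²+47.8²+40.1²) = √6177.69 = 78.598

min=[-27.000,-9.600,-8.400] max=[20.800,38.200,31.700] diag=78.598


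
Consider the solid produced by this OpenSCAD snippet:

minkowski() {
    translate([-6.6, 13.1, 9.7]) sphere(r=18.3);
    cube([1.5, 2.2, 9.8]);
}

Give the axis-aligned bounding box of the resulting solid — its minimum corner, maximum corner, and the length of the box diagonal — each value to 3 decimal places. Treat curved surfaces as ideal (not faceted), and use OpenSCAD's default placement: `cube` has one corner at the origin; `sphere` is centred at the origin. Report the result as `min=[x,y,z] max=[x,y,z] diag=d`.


min=[-24.900,-5.200,-8.600] max=[13.200,33.600,37.800] diag=71.484

A = translate([-6.6, 13.1, 9.7]) sphere(r=18.3) → bbox [-24.9,-5.2,-8.6] .. [11.7,31.4,28]
B = cube([1.5, 2.2, 9.8]) → bbox [0,0,0] .. [1.5,2.2,9.8]
lo = A.lo+B.lo = [-24.9+0, -5.2+0, -8.6+0] = [-24.900,-5.200,-8.600]
hi = A.hi+B.hi = [11.7+1.5, 31.4+2.2, 28+9.8] = [13.200,33.600,37.800]
diag = √(38.1²+38.8²+46.4²) = √5110.01 = 71.484


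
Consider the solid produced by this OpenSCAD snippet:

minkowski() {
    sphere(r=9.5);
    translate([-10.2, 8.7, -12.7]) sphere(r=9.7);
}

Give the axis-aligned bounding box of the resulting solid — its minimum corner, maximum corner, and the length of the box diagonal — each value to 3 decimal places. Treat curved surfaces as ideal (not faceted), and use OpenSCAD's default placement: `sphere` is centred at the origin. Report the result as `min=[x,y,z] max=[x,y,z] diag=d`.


min=[-29.400,-10.500,-31.900] max=[9.000,27.900,6.500] diag=66.511

A = translate([-10.2, 8.7, -12.7]) sphere(r=9.7) → bbox [-19.9,-1,-22.4] .. [-0.5,18.4,-3]
B = sphere(r=9.5) → bbox [-9.5,-9.5,-9.5] .. [9.5,9.5,9.5]
lo = A.lo+B.lo = [-19.9-9.5, -1-9.5, -22.4-9.5] = [-29.400,-10.500,-31.900]
hi = A.hi+B.hi = [-0.5+9.5, 18.4+9.5, -3+9.5] = [9.000,27.900,6.500]
diag = √(38.4²+38.4²+38.4²) = √4423.68 = 66.511


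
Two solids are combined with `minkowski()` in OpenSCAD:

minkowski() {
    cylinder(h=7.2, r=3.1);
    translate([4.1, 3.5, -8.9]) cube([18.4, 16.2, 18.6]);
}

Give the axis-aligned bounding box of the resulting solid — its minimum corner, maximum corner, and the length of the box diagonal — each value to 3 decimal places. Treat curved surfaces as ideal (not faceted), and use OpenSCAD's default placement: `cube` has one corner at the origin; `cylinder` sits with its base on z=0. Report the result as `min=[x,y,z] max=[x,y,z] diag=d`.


min=[1.000,0.400,-8.900] max=[25.600,22.800,16.900] diag=42.102

A = translate([4.1, 3.5, -8.9]) cube([18.4, 16.2, 18.6]) → bbox [4.1,3.5,-8.9] .. [22.5,19.7,9.7]
B = cylinder(h=7.2, r=3.1) → bbox [-3.1,-3.1,0] .. [3.1,3.1,7.2]
lo = A.lo+B.lo = [4.1-3.1, 3.5-3.1, -8.9+0] = [1.000,0.400,-8.900]
hi = A.hi+B.hi = [22.5+3.1, 19.7+3.1, 9.7+7.2] = [25.600,22.800,16.900]
diag = √(24.6²+22.4²+25.8²) = √1772.56 = 42.102


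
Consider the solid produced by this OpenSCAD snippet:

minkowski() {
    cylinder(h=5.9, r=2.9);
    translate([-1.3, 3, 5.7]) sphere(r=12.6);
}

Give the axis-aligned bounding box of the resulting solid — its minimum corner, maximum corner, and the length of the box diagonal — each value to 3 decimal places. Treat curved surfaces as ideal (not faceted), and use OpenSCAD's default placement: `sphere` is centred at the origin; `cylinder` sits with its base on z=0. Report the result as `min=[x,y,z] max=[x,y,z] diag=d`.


min=[-16.800,-12.500,-6.900] max=[14.200,18.500,24.200] diag=53.751

A = translate([-1.3, 3, 5.7]) sphere(r=12.6) → bbox [-13.9,-9.6,-6.9] .. [11.3,15.6,18.3]
B = cylinder(h=5.9, r=2.9) → bbox [-2.9,-2.9,0] .. [2.9,2.9,5.9]
lo = A.lo+B.lo = [-13.9-2.9, -9.6-2.9, -6.9+0] = [-16.800,-12.500,-6.900]
hi = A.hi+B.hi = [11.3+2.9, 15.6+2.9, 18.3+5.9] = [14.200,18.500,24.200]
diag = √(31²+31²+31.1²) = √2889.21 = 53.751


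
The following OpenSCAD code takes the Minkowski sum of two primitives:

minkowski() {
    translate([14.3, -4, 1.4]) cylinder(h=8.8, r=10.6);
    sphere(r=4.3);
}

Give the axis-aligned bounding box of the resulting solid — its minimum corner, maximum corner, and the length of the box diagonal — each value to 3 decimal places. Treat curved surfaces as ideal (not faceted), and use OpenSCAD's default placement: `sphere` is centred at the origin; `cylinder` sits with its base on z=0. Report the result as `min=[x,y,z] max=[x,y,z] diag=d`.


min=[-0.600,-18.900,-2.900] max=[29.200,10.900,14.500] diag=45.594

A = translate([14.3, -4, 1.4]) cylinder(h=8.8, r=10.6) → bbox [3.7,-14.6,1.4] .. [24.9,6.6,10.2]
B = sphere(r=4.3) → bbox [-4.3,-4.3,-4.3] .. [4.3,4.3,4.3]
lo = A.lo+B.lo = [3.7-4.3, -14.6-4.3, 1.4-4.3] = [-0.600,-18.900,-2.900]
hi = A.hi+B.hi = [24.9+4.3, 6.6+4.3, 10.2+4.3] = [29.200,10.900,14.500]
diag = √(29.8²+29.8²+17.4²) = √2078.84 = 45.594


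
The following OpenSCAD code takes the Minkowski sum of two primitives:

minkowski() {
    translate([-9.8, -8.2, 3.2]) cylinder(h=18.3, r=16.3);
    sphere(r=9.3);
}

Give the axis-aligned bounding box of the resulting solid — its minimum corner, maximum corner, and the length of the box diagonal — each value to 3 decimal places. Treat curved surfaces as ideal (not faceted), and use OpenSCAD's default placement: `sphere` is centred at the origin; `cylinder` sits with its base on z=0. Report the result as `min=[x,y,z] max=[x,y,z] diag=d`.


A = translate([-9.8, -8.2, 3.2]) cylinder(h=18.3, r=16.3) → bbox [-26.1,-24.5,3.2] .. [6.5,8.1,21.5]
B = sphere(r=9.3) → bbox [-9.3,-9.3,-9.3] .. [9.3,9.3,9.3]
lo = A.lo+B.lo = [-26.1-9.3, -24.5-9.3, 3.2-9.3] = [-35.400,-33.800,-6.100]
hi = A.hi+B.hi = [6.5+9.3, 8.1+9.3, 21.5+9.3] = [15.800,17.400,30.800]
diag = √(51.2²+51.2²+36.9²) = √6604.49 = 81.268

min=[-35.400,-33.800,-6.100] max=[15.800,17.400,30.800] diag=81.268


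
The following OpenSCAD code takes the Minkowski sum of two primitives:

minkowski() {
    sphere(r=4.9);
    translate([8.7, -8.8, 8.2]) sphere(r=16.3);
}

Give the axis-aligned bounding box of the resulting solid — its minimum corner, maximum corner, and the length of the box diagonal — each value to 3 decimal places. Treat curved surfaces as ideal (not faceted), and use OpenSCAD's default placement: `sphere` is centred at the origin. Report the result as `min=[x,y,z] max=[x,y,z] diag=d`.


min=[-12.500,-30.000,-13.000] max=[29.900,12.400,29.400] diag=73.439

A = translate([8.7, -8.8, 8.2]) sphere(r=16.3) → bbox [-7.6,-25.1,-8.1] .. [25,7.5,24.5]
B = sphere(r=4.9) → bbox [-4.9,-4.9,-4.9] .. [4.9,4.9,4.9]
lo = A.lo+B.lo = [-7.6-4.9, -25.1-4.9, -8.1-4.9] = [-12.500,-30.000,-13.000]
hi = A.hi+B.hi = [25+4.9, 7.5+4.9, 24.5+4.9] = [29.900,12.400,29.400]
diag = √(42.4²+42.4²+42.4²) = √5393.28 = 73.439


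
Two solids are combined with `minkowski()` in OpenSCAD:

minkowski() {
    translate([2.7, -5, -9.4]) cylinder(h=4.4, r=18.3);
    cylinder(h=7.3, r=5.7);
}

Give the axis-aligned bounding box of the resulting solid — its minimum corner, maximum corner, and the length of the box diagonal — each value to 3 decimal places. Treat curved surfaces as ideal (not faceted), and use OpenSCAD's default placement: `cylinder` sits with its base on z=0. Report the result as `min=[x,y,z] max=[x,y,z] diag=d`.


A = translate([2.7, -5, -9.4]) cylinder(h=4.4, r=18.3) → bbox [-15.6,-23.3,-9.4] .. [21,13.3,-5]
B = cylinder(h=7.3, r=5.7) → bbox [-5.7,-5.7,0] .. [5.7,5.7,7.3]
lo = A.lo+B.lo = [-15.6-5.7, -23.3-5.7, -9.4+0] = [-21.300,-29.000,-9.400]
hi = A.hi+B.hi = [21+5.7, 13.3+5.7, -5+7.3] = [26.700,19.000,2.300]
diag = √(48²+48²+11.7²) = √4744.89 = 68.883

min=[-21.300,-29.000,-9.400] max=[26.700,19.000,2.300] diag=68.883


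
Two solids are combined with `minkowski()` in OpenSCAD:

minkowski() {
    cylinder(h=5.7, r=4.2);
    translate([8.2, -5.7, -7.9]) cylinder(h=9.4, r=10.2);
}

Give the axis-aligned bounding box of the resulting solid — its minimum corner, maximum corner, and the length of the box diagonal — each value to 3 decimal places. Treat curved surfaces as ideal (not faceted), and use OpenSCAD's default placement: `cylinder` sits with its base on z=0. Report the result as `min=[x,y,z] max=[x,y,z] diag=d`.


A = translate([8.2, -5.7, -7.9]) cylinder(h=9.4, r=10.2) → bbox [-2,-15.9,-7.9] .. [18.4,4.5,1.5]
B = cylinder(h=5.7, r=4.2) → bbox [-4.2,-4.2,0] .. [4.2,4.2,5.7]
lo = A.lo+B.lo = [-2-4.2, -15.9-4.2, -7.9+0] = [-6.200,-20.100,-7.900]
hi = A.hi+B.hi = [18.4+4.2, 4.5+4.2, 1.5+5.7] = [22.600,8.700,7.200]
diag = √(28.8²+28.8²+15.1²) = √1886.89 = 43.438

min=[-6.200,-20.100,-7.900] max=[22.600,8.700,7.200] diag=43.438
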